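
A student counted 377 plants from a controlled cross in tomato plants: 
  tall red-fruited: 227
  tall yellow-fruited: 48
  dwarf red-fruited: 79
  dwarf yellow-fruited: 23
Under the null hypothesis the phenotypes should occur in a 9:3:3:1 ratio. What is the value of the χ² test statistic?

9.325

Under the 9:3:3:1 hypothesis (Σ ratio = 16, N = 377):
  tall red-fruited: 377 × 9/16 = 212.0625
  tall yellow-fruited: 377 × 3/16 = 70.6875
  dwarf red-fruited: 377 × 3/16 = 70.6875
  dwarf yellow-fruited: 377 × 1/16 = 23.5625
χ² = Σ (O − E)² / E
  tall red-fruited: (227 − 212.0625)² / 212.0625 = 1.0522
  tall yellow-fruited: (48 − 70.6875)² / 70.6875 = 7.2817
  dwarf red-fruited: (79 − 70.6875)² / 70.6875 = 0.9775
  dwarf yellow-fruited: (23 − 23.5625)² / 23.5625 = 0.0134
χ² = 1.0522 + 7.2817 + 0.9775 + 0.0134 = 9.3248 ≈ 9.325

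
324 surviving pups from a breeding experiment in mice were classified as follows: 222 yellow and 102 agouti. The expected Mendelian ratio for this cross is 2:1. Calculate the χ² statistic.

0.500

The 2:1 ratio has 3 parts, so with N = 324 the expected counts are:
  yellow: 324 × 2/3 = 216
  agouti: 324 × 1/3 = 108
χ² = Σ (O − E)² / E
  yellow: (222 − 216)² / 216 = 0.1667
  agouti: (102 − 108)² / 108 = 0.3333
χ² = 0.1667 + 0.3333 = 0.500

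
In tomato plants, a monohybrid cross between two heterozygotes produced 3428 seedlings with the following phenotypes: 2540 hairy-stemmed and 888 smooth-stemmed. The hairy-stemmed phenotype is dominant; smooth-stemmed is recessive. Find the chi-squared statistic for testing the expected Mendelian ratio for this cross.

For a monohybrid cross between heterozygotes with complete dominance, the expected phenotypic ratio is 3:1.
Total ratio parts = 4. Expected numbers out of 3428:
  hairy-stemmed: 3428 × 3/4 = 2571
  smooth-stemmed: 3428 × 1/4 = 857
χ² = Σ (O − E)² / E
  hairy-stemmed: (2540 − 2571)² / 2571 = 0.3738
  smooth-stemmed: (888 − 857)² / 857 = 1.1214
χ² = 0.3738 + 1.1214 = 1.4952 ≈ 1.495

1.495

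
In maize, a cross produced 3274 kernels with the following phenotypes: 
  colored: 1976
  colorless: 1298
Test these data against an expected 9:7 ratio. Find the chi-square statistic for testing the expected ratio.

22.411

The 9:7 ratio has 16 parts, so with N = 3274 the expected counts are:
  colored: 3274 × 9/16 = 1841.625
  colorless: 3274 × 7/16 = 1432.375
χ² = Σ (O − E)² / E
  colored: (1976 − 1841.625)² / 1841.625 = 9.8047
  colorless: (1298 − 1432.375)² / 1432.375 = 12.6061
χ² = 9.8047 + 12.6061 = 22.4108 ≈ 22.411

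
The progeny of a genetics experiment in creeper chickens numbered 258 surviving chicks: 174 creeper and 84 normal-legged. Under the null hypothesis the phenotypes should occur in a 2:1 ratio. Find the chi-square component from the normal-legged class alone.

Expected counts for N = 258 under a 2:1 ratio (total parts = 3):
  creeper: 258 × 2/3 = 172
  normal-legged: 258 × 1/3 = 86
Contribution of normal-legged: (84 − 86)² / 86 = 0.0465

0.047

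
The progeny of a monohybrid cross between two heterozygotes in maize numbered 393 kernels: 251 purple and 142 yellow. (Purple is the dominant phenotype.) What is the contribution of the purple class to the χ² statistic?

6.494

For a monohybrid cross between heterozygotes with complete dominance, the expected phenotypic ratio is 3:1.
Expected counts for N = 393 under a 3:1 ratio (total parts = 4):
  purple: 393 × 3/4 = 294.75
  yellow: 393 × 1/4 = 98.25
Contribution of purple: (251 − 294.75)² / 294.75 = 6.4939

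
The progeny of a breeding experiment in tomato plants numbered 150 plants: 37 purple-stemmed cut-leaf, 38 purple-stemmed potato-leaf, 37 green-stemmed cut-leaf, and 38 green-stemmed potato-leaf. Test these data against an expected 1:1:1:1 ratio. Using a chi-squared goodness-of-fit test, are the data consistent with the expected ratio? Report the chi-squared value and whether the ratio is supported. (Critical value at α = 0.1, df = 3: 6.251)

0.027; consistent

Total ratio parts = 4. Expected numbers out of 150:
  purple-stemmed cut-leaf: 150 × 1/4 = 37.5
  purple-stemmed potato-leaf: 150 × 1/4 = 37.5
  green-stemmed cut-leaf: 150 × 1/4 = 37.5
  green-stemmed potato-leaf: 150 × 1/4 = 37.5
χ² = Σ (O − E)² / E
  purple-stemmed cut-leaf: (37 − 37.5)² / 37.5 = 0.0067
  purple-stemmed potato-leaf: (38 − 37.5)² / 37.5 = 0.0067
  green-stemmed cut-leaf: (37 − 37.5)² / 37.5 = 0.0067
  green-stemmed potato-leaf: (38 − 37.5)² / 37.5 = 0.0067
χ² = 0.0067 + 0.0067 + 0.0067 + 0.0067 = 0.0268 ≈ 0.027
Degrees of freedom = 4 − 1 = 3; critical value at α = 0.1 is 6.251.
Since 0.027 < 6.251, we fail to reject the null hypothesis — the data are consistent with the 1:1:1:1 ratio.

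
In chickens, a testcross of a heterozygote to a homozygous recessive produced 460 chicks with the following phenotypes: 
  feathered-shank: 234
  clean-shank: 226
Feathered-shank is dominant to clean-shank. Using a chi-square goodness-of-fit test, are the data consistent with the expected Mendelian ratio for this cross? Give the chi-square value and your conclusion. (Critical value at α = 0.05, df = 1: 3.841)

0.139; consistent

A testcross of a heterozygote (Aa × aa) gives a 1:1 phenotypic ratio.
Total ratio parts = 2. Expected numbers out of 460:
  feathered-shank: 460 × 1/2 = 230
  clean-shank: 460 × 1/2 = 230
χ² = Σ (O − E)² / E
  feathered-shank: (234 − 230)² / 230 = 0.0696
  clean-shank: (226 − 230)² / 230 = 0.0696
χ² = 0.0696 + 0.0696 = 0.1392 ≈ 0.139
Degrees of freedom = 2 − 1 = 1; critical value at α = 0.05 is 3.841.
Since 0.139 < 3.841, we fail to reject the null hypothesis — the data are consistent with the 1:1 ratio.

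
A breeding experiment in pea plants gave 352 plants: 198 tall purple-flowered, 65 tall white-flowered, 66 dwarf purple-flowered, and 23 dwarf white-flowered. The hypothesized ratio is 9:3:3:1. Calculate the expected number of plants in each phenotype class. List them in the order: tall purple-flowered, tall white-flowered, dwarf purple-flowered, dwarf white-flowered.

198, 66, 66, 22

The 9:3:3:1 ratio has 16 parts, so with N = 352 the expected counts are:
  tall purple-flowered: 352 × 9/16 = 198
  tall white-flowered: 352 × 3/16 = 66
  dwarf purple-flowered: 352 × 3/16 = 66
  dwarf white-flowered: 352 × 1/16 = 22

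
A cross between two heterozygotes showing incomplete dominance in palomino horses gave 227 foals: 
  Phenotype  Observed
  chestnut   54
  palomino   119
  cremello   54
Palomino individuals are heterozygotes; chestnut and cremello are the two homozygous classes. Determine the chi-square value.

0.533

With incomplete dominance, a heterozygote × heterozygote cross gives a 1:2:1 phenotypic ratio.
Expected counts for N = 227 under a 1:2:1 ratio (total parts = 4):
  chestnut: 227 × 1/4 = 56.75
  palomino: 227 × 2/4 = 113.5
  cremello: 227 × 1/4 = 56.75
χ² = Σ (O − E)² / E
  chestnut: (54 − 56.75)² / 56.75 = 0.1333
  palomino: (119 − 113.5)² / 113.5 = 0.2665
  cremello: (54 − 56.75)² / 56.75 = 0.1333
χ² = 0.1333 + 0.2665 + 0.1333 = 0.5331 ≈ 0.533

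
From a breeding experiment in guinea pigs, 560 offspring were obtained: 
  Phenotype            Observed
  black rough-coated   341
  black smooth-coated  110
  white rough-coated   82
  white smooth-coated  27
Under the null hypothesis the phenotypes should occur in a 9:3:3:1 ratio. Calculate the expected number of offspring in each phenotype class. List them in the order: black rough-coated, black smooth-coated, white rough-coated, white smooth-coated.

315, 105, 105, 35

Under the 9:3:3:1 hypothesis (Σ ratio = 16, N = 560):
  black rough-coated: 560 × 9/16 = 315
  black smooth-coated: 560 × 3/16 = 105
  white rough-coated: 560 × 3/16 = 105
  white smooth-coated: 560 × 1/16 = 35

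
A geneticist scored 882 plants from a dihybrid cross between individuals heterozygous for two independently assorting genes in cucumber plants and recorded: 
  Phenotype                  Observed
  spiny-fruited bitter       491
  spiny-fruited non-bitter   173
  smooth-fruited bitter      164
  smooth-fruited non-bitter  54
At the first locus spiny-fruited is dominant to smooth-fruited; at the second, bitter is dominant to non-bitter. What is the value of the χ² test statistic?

A dihybrid F₂ with independent assortment and complete dominance at both loci gives a 9:3:3:1 phenotypic ratio.
The 9:3:3:1 ratio has 16 parts, so with N = 882 the expected counts are:
  spiny-fruited bitter: 882 × 9/16 = 496.125
  spiny-fruited non-bitter: 882 × 3/16 = 165.375
  smooth-fruited bitter: 882 × 3/16 = 165.375
  smooth-fruited non-bitter: 882 × 1/16 = 55.125
χ² = Σ (O − E)² / E
  spiny-fruited bitter: (491 − 496.125)² / 496.125 = 0.0529
  spiny-fruited non-bitter: (173 − 165.375)² / 165.375 = 0.3516
  smooth-fruited bitter: (164 − 165.375)² / 165.375 = 0.0114
  smooth-fruited non-bitter: (54 − 55.125)² / 55.125 = 0.0230
χ² = 0.0529 + 0.3516 + 0.0114 + 0.0230 = 0.4389 ≈ 0.439

0.439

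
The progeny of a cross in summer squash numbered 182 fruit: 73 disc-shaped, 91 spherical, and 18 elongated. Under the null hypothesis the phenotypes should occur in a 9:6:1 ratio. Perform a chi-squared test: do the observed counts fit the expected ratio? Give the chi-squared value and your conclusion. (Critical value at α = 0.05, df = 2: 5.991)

19.871; not consistent

The 9:6:1 ratio has 16 parts, so with N = 182 the expected counts are:
  disc-shaped: 182 × 9/16 = 102.375
  spherical: 182 × 6/16 = 68.25
  elongated: 182 × 1/16 = 11.375
χ² = Σ (O − E)² / E
  disc-shaped: (73 − 102.375)² / 102.375 = 8.4287
  spherical: (91 − 68.25)² / 68.25 = 7.5833
  elongated: (18 − 11.375)² / 11.375 = 3.8585
χ² = 8.4287 + 7.5833 + 3.8585 = 19.8705 ≈ 19.871
Degrees of freedom = 3 − 1 = 2; critical value at α = 0.05 is 5.991.
Since 19.871 > 5.991, we reject the null hypothesis — the data do not fit the 9:6:1 ratio.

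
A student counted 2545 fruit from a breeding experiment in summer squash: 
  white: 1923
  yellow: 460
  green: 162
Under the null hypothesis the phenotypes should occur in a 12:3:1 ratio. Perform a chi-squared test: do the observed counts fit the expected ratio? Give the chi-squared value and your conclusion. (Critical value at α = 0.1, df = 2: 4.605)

0.780; consistent

Total ratio parts = 16. Expected numbers out of 2545:
  white: 2545 × 12/16 = 1908.75
  yellow: 2545 × 3/16 = 477.1875
  green: 2545 × 1/16 = 159.0625
χ² = Σ (O − E)² / E
  white: (1923 − 1908.75)² / 1908.75 = 0.1064
  yellow: (460 − 477.1875)² / 477.1875 = 0.6191
  green: (162 − 159.0625)² / 159.0625 = 0.0542
χ² = 0.1064 + 0.6191 + 0.0542 = 0.7797 ≈ 0.780
Degrees of freedom = 3 − 1 = 2; critical value at α = 0.1 is 4.605.
Since 0.780 < 4.605, we fail to reject the null hypothesis — the data are consistent with the 12:3:1 ratio.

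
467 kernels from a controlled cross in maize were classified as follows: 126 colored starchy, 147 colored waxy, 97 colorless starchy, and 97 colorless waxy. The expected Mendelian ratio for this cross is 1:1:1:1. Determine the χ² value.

15.253

Expected counts for N = 467 under a 1:1:1:1 ratio (total parts = 4):
  colored starchy: 467 × 1/4 = 116.75
  colored waxy: 467 × 1/4 = 116.75
  colorless starchy: 467 × 1/4 = 116.75
  colorless waxy: 467 × 1/4 = 116.75
χ² = Σ (O − E)² / E
  colored starchy: (126 − 116.75)² / 116.75 = 0.7329
  colored waxy: (147 − 116.75)² / 116.75 = 7.8378
  colorless starchy: (97 − 116.75)² / 116.75 = 3.3410
  colorless waxy: (97 − 116.75)² / 116.75 = 3.3410
χ² = 0.7329 + 7.8378 + 3.3410 + 3.3410 = 15.2527 ≈ 15.253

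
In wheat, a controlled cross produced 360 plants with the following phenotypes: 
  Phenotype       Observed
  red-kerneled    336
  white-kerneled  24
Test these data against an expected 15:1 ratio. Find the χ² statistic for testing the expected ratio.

Total ratio parts = 16. Expected numbers out of 360:
  red-kerneled: 360 × 15/16 = 337.5
  white-kerneled: 360 × 1/16 = 22.5
χ² = Σ (O − E)² / E
  red-kerneled: (336 − 337.5)² / 337.5 = 0.0067
  white-kerneled: (24 − 22.5)² / 22.5 = 0.1000
χ² = 0.0067 + 0.1000 = 0.1067 ≈ 0.107

0.107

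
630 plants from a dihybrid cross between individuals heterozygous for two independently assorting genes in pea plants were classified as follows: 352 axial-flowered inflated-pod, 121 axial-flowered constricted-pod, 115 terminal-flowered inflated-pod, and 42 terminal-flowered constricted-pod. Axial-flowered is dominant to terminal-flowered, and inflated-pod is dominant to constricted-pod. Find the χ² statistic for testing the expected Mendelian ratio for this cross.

0.344

A dihybrid F₂ with independent assortment and complete dominance at both loci gives a 9:3:3:1 phenotypic ratio.
Under the 9:3:3:1 hypothesis (Σ ratio = 16, N = 630):
  axial-flowered inflated-pod: 630 × 9/16 = 354.375
  axial-flowered constricted-pod: 630 × 3/16 = 118.125
  terminal-flowered inflated-pod: 630 × 3/16 = 118.125
  terminal-flowered constricted-pod: 630 × 1/16 = 39.375
χ² = Σ (O − E)² / E
  axial-flowered inflated-pod: (352 − 354.375)² / 354.375 = 0.0159
  axial-flowered constricted-pod: (121 − 118.125)² / 118.125 = 0.0700
  terminal-flowered inflated-pod: (115 − 118.125)² / 118.125 = 0.0827
  terminal-flowered constricted-pod: (42 − 39.375)² / 39.375 = 0.1750
χ² = 0.0159 + 0.0700 + 0.0827 + 0.1750 = 0.3436 ≈ 0.344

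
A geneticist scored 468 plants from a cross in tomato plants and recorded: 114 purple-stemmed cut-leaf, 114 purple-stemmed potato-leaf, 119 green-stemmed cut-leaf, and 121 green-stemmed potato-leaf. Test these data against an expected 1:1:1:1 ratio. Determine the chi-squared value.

0.325

Expected counts for N = 468 under a 1:1:1:1 ratio (total parts = 4):
  purple-stemmed cut-leaf: 468 × 1/4 = 117
  purple-stemmed potato-leaf: 468 × 1/4 = 117
  green-stemmed cut-leaf: 468 × 1/4 = 117
  green-stemmed potato-leaf: 468 × 1/4 = 117
χ² = Σ (O − E)² / E
  purple-stemmed cut-leaf: (114 − 117)² / 117 = 0.0769
  purple-stemmed potato-leaf: (114 − 117)² / 117 = 0.0769
  green-stemmed cut-leaf: (119 − 117)² / 117 = 0.0342
  green-stemmed potato-leaf: (121 − 117)² / 117 = 0.1368
χ² = 0.0769 + 0.0769 + 0.0342 + 0.1368 = 0.3248 ≈ 0.325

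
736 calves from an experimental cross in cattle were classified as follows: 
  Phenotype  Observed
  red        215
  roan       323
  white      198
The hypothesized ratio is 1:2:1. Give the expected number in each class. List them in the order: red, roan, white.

184, 368, 184

Expected counts for N = 736 under a 1:2:1 ratio (total parts = 4):
  red: 736 × 1/4 = 184
  roan: 736 × 2/4 = 368
  white: 736 × 1/4 = 184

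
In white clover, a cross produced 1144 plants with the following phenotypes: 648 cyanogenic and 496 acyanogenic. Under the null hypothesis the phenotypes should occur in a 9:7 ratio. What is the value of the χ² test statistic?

0.072

Under the 9:7 hypothesis (Σ ratio = 16, N = 1144):
  cyanogenic: 1144 × 9/16 = 643.5
  acyanogenic: 1144 × 7/16 = 500.5
χ² = Σ (O − E)² / E
  cyanogenic: (648 − 643.5)² / 643.5 = 0.0315
  acyanogenic: (496 − 500.5)² / 500.5 = 0.0405
χ² = 0.0315 + 0.0405 = 0.072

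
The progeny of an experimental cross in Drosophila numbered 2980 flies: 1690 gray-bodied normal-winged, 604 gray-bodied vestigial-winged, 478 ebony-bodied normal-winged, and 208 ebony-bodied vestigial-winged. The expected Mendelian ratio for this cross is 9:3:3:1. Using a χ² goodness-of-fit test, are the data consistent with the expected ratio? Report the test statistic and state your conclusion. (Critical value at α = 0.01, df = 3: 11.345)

Total ratio parts = 16. Expected numbers out of 2980:
  gray-bodied normal-winged: 2980 × 9/16 = 1676.25
  gray-bodied vestigial-winged: 2980 × 3/16 = 558.75
  ebony-bodied normal-winged: 2980 × 3/16 = 558.75
  ebony-bodied vestigial-winged: 2980 × 1/16 = 186.25
χ² = Σ (O − E)² / E
  gray-bodied normal-winged: (1690 − 1676.25)² / 1676.25 = 0.1128
  gray-bodied vestigial-winged: (604 − 558.75)² / 558.75 = 3.6645
  ebony-bodied normal-winged: (478 − 558.75)² / 558.75 = 11.6699
  ebony-bodied vestigial-winged: (208 − 186.25)² / 186.25 = 2.5399
χ² = 0.1128 + 3.6645 + 11.6699 + 2.5399 = 17.9871 ≈ 17.987
Degrees of freedom = 4 − 1 = 3; critical value at α = 0.01 is 11.345.
Since 17.987 > 11.345, we reject the null hypothesis — the data do not fit the 9:3:3:1 ratio.

17.987; not consistent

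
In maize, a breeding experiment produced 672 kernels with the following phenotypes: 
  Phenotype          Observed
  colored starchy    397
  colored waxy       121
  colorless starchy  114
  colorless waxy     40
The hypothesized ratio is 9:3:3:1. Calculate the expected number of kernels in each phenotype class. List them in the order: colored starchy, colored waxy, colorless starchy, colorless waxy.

Expected counts for N = 672 under a 9:3:3:1 ratio (total parts = 16):
  colored starchy: 672 × 9/16 = 378
  colored waxy: 672 × 3/16 = 126
  colorless starchy: 672 × 3/16 = 126
  colorless waxy: 672 × 1/16 = 42

378, 126, 126, 42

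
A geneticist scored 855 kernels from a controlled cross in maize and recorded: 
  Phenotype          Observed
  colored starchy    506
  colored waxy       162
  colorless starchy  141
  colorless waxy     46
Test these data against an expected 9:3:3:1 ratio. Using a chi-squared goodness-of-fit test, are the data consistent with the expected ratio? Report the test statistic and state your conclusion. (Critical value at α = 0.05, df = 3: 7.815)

Under the 9:3:3:1 hypothesis (Σ ratio = 16, N = 855):
  colored starchy: 855 × 9/16 = 480.9375
  colored waxy: 855 × 3/16 = 160.3125
  colorless starchy: 855 × 3/16 = 160.3125
  colorless waxy: 855 × 1/16 = 53.4375
χ² = Σ (O − E)² / E
  colored starchy: (506 − 480.9375)² / 480.9375 = 1.3061
  colored waxy: (162 − 160.3125)² / 160.3125 = 0.0178
  colorless starchy: (141 − 160.3125)² / 160.3125 = 2.3265
  colorless waxy: (46 − 53.4375)² / 53.4375 = 1.0352
χ² = 1.3061 + 0.0178 + 2.3265 + 1.0352 = 4.6856 ≈ 4.686
Degrees of freedom = 4 − 1 = 3; critical value at α = 0.05 is 7.815.
Since 4.686 < 7.815, we fail to reject the null hypothesis — the data are consistent with the 9:3:3:1 ratio.

4.686; consistent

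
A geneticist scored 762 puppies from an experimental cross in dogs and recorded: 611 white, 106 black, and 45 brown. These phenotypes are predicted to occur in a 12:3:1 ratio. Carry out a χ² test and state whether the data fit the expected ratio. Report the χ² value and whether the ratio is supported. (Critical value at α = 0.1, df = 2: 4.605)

Total ratio parts = 16. Expected numbers out of 762:
  white: 762 × 12/16 = 571.5
  black: 762 × 3/16 = 142.875
  brown: 762 × 1/16 = 47.625
χ² = Σ (O − E)² / E
  white: (611 − 571.5)² / 571.5 = 2.7301
  black: (106 − 142.875)² / 142.875 = 9.5172
  brown: (45 − 47.625)² / 47.625 = 0.1447
χ² = 2.7301 + 9.5172 + 0.1447 = 12.392
Degrees of freedom = 3 − 1 = 2; critical value at α = 0.1 is 4.605.
Since 12.392 > 4.605, we reject the null hypothesis — the data do not fit the 12:3:1 ratio.

12.392; not consistent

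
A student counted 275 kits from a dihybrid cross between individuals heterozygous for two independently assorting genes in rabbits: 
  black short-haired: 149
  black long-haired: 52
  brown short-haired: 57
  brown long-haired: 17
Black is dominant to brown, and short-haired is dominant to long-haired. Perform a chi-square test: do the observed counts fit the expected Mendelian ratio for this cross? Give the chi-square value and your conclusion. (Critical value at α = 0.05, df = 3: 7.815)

0.788; consistent

A dihybrid F₂ with independent assortment and complete dominance at both loci gives a 9:3:3:1 phenotypic ratio.
The 9:3:3:1 ratio has 16 parts, so with N = 275 the expected counts are:
  black short-haired: 275 × 9/16 = 154.6875
  black long-haired: 275 × 3/16 = 51.5625
  brown short-haired: 275 × 3/16 = 51.5625
  brown long-haired: 275 × 1/16 = 17.1875
χ² = Σ (O − E)² / E
  black short-haired: (149 − 154.6875)² / 154.6875 = 0.2091
  black long-haired: (52 − 51.5625)² / 51.5625 = 0.0037
  brown short-haired: (57 − 51.5625)² / 51.5625 = 0.5734
  brown long-haired: (17 − 17.1875)² / 17.1875 = 0.0020
χ² = 0.2091 + 0.0037 + 0.5734 + 0.0020 = 0.7882 ≈ 0.788
Degrees of freedom = 4 − 1 = 3; critical value at α = 0.05 is 7.815.
Since 0.788 < 7.815, we fail to reject the null hypothesis — the data are consistent with the 9:3:3:1 ratio.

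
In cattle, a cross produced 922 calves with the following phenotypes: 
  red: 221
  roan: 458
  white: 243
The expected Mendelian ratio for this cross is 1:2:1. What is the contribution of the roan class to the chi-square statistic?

0.020

Total ratio parts = 4. Expected numbers out of 922:
  red: 922 × 1/4 = 230.5
  roan: 922 × 2/4 = 461
  white: 922 × 1/4 = 230.5
Contribution of roan: (458 − 461)² / 461 = 0.0195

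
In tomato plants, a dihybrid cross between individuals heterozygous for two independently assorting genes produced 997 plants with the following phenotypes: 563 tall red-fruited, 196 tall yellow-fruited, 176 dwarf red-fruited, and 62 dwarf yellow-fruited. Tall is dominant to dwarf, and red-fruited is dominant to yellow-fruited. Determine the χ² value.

A dihybrid F₂ with independent assortment and complete dominance at both loci gives a 9:3:3:1 phenotypic ratio.
Total ratio parts = 16. Expected numbers out of 997:
  tall red-fruited: 997 × 9/16 = 560.8125
  tall yellow-fruited: 997 × 3/16 = 186.9375
  dwarf red-fruited: 997 × 3/16 = 186.9375
  dwarf yellow-fruited: 997 × 1/16 = 62.3125
χ² = Σ (O − E)² / E
  tall red-fruited: (563 − 560.8125)² / 560.8125 = 0.0085
  tall yellow-fruited: (196 − 186.9375)² / 186.9375 = 0.4393
  dwarf red-fruited: (176 − 186.9375)² / 186.9375 = 0.6399
  dwarf yellow-fruited: (62 − 62.3125)² / 62.3125 = 0.0016
χ² = 0.0085 + 0.4393 + 0.6399 + 0.0016 = 1.0893 ≈ 1.089

1.089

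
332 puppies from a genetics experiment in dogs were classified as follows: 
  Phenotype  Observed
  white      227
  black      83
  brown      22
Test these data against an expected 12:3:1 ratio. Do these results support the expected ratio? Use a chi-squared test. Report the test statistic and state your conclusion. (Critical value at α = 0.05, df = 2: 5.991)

Under the 12:3:1 hypothesis (Σ ratio = 16, N = 332):
  white: 332 × 12/16 = 249
  black: 332 × 3/16 = 62.25
  brown: 332 × 1/16 = 20.75
χ² = Σ (O − E)² / E
  white: (227 − 249)² / 249 = 1.9438
  black: (83 − 62.25)² / 62.25 = 6.9167
  brown: (22 − 20.75)² / 20.75 = 0.0753
χ² = 1.9438 + 6.9167 + 0.0753 = 8.9358 ≈ 8.936
Degrees of freedom = 3 − 1 = 2; critical value at α = 0.05 is 5.991.
Since 8.936 > 5.991, we reject the null hypothesis — the data do not fit the 12:3:1 ratio.

8.936; not consistent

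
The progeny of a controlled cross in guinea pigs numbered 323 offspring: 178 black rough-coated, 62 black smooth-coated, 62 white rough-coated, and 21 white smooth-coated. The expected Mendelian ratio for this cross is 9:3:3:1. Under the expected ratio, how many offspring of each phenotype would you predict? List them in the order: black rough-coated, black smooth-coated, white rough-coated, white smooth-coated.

181.6875, 60.5625, 60.5625, 20.1875

Under the 9:3:3:1 hypothesis (Σ ratio = 16, N = 323):
  black rough-coated: 323 × 9/16 = 181.6875
  black smooth-coated: 323 × 3/16 = 60.5625
  white rough-coated: 323 × 3/16 = 60.5625
  white smooth-coated: 323 × 1/16 = 20.1875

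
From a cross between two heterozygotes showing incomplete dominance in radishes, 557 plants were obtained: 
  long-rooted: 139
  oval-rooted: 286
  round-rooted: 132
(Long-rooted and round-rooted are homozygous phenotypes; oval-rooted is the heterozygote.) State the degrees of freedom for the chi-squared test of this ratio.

2

With incomplete dominance, a heterozygote × heterozygote cross gives a 1:2:1 phenotypic ratio.
A goodness-of-fit test with 3 phenotype classes has df = 3 − 1 = 2.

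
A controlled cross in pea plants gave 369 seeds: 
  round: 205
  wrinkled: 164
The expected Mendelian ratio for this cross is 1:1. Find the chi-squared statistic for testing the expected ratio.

4.556

Total ratio parts = 2. Expected numbers out of 369:
  round: 369 × 1/2 = 184.5
  wrinkled: 369 × 1/2 = 184.5
χ² = Σ (O − E)² / E
  round: (205 − 184.5)² / 184.5 = 2.2778
  wrinkled: (164 − 184.5)² / 184.5 = 2.2778
χ² = 2.2778 + 2.2778 = 4.5556 ≈ 4.556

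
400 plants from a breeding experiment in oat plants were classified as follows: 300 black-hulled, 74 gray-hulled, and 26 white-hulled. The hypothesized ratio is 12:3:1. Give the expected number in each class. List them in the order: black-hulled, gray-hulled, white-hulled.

300, 75, 25

Under the 12:3:1 hypothesis (Σ ratio = 16, N = 400):
  black-hulled: 400 × 12/16 = 300
  gray-hulled: 400 × 3/16 = 75
  white-hulled: 400 × 1/16 = 25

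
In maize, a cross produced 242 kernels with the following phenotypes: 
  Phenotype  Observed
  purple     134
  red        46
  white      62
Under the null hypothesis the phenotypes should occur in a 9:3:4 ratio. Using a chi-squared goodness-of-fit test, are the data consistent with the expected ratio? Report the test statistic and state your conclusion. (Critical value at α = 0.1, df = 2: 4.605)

0.079; consistent

Total ratio parts = 16. Expected numbers out of 242:
  purple: 242 × 9/16 = 136.125
  red: 242 × 3/16 = 45.375
  white: 242 × 4/16 = 60.5
χ² = Σ (O − E)² / E
  purple: (134 − 136.125)² / 136.125 = 0.0332
  red: (46 − 45.375)² / 45.375 = 0.0086
  white: (62 − 60.5)² / 60.5 = 0.0372
χ² = 0.0332 + 0.0086 + 0.0372 = 0.079
Degrees of freedom = 3 − 1 = 2; critical value at α = 0.1 is 4.605.
Since 0.079 < 4.605, we fail to reject the null hypothesis — the data are consistent with the 9:3:4 ratio.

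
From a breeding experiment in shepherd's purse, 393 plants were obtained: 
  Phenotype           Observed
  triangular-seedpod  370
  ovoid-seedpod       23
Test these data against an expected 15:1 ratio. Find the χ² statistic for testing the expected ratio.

0.106

Expected counts for N = 393 under a 15:1 ratio (total parts = 16):
  triangular-seedpod: 393 × 15/16 = 368.4375
  ovoid-seedpod: 393 × 1/16 = 24.5625
χ² = Σ (O − E)² / E
  triangular-seedpod: (370 − 368.4375)² / 368.4375 = 0.0066
  ovoid-seedpod: (23 − 24.5625)² / 24.5625 = 0.0994
χ² = 0.0066 + 0.0994 = 0.106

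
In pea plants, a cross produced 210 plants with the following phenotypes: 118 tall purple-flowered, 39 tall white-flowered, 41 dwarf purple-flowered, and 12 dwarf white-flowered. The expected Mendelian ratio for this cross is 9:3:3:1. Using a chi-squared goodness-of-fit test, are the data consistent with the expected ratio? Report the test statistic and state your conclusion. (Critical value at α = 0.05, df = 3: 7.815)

0.167; consistent

Expected counts for N = 210 under a 9:3:3:1 ratio (total parts = 16):
  tall purple-flowered: 210 × 9/16 = 118.125
  tall white-flowered: 210 × 3/16 = 39.375
  dwarf purple-flowered: 210 × 3/16 = 39.375
  dwarf white-flowered: 210 × 1/16 = 13.125
χ² = Σ (O − E)² / E
  tall purple-flowered: (118 − 118.125)² / 118.125 = 0.0001
  tall white-flowered: (39 − 39.375)² / 39.375 = 0.0036
  dwarf purple-flowered: (41 − 39.375)² / 39.375 = 0.0671
  dwarf white-flowered: (12 − 13.125)² / 13.125 = 0.0964
χ² = 0.0001 + 0.0036 + 0.0671 + 0.0964 = 0.1672 ≈ 0.167
Degrees of freedom = 4 − 1 = 3; critical value at α = 0.05 is 7.815.
Since 0.167 < 7.815, we fail to reject the null hypothesis — the data are consistent with the 9:3:3:1 ratio.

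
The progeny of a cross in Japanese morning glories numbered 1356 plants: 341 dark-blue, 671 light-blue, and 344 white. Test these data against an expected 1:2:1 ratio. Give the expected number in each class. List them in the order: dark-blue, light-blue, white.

339, 678, 339

The 1:2:1 ratio has 4 parts, so with N = 1356 the expected counts are:
  dark-blue: 1356 × 1/4 = 339
  light-blue: 1356 × 2/4 = 678
  white: 1356 × 1/4 = 339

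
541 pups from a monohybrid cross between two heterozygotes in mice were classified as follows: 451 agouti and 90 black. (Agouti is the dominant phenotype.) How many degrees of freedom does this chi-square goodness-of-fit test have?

1

For a monohybrid cross between heterozygotes with complete dominance, the expected phenotypic ratio is 3:1.
A goodness-of-fit test with 2 phenotype classes has df = 2 − 1 = 1.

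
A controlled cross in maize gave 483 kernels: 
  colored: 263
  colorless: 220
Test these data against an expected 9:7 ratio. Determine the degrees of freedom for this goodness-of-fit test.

1

A goodness-of-fit test with 2 phenotype classes has df = 2 − 1 = 1.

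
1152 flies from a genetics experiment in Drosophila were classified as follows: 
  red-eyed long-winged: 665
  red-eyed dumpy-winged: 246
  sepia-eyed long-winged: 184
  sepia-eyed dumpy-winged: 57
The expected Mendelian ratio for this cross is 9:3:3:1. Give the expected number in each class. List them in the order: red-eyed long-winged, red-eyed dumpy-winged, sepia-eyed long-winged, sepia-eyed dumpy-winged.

648, 216, 216, 72

Under the 9:3:3:1 hypothesis (Σ ratio = 16, N = 1152):
  red-eyed long-winged: 1152 × 9/16 = 648
  red-eyed dumpy-winged: 1152 × 3/16 = 216
  sepia-eyed long-winged: 1152 × 3/16 = 216
  sepia-eyed dumpy-winged: 1152 × 1/16 = 72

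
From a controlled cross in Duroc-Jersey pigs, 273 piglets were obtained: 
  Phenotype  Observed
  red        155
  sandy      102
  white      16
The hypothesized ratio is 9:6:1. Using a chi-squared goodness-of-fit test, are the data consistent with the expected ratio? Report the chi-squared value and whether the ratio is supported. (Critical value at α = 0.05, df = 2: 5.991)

The 9:6:1 ratio has 16 parts, so with N = 273 the expected counts are:
  red: 273 × 9/16 = 153.5625
  sandy: 273 × 6/16 = 102.375
  white: 273 × 1/16 = 17.0625
χ² = Σ (O − E)² / E
  red: (155 − 153.5625)² / 153.5625 = 0.0135
  sandy: (102 − 102.375)² / 102.375 = 0.0014
  white: (16 − 17.0625)² / 17.0625 = 0.0662
χ² = 0.0135 + 0.0014 + 0.0662 = 0.0811 ≈ 0.081
Degrees of freedom = 3 − 1 = 2; critical value at α = 0.05 is 5.991.
Since 0.081 < 5.991, we fail to reject the null hypothesis — the data are consistent with the 9:6:1 ratio.

0.081; consistent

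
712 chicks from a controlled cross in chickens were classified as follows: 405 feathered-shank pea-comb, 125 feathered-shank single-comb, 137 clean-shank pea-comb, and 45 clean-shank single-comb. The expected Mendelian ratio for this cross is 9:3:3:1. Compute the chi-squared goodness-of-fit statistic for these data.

0.689

Under the 9:3:3:1 hypothesis (Σ ratio = 16, N = 712):
  feathered-shank pea-comb: 712 × 9/16 = 400.5
  feathered-shank single-comb: 712 × 3/16 = 133.5
  clean-shank pea-comb: 712 × 3/16 = 133.5
  clean-shank single-comb: 712 × 1/16 = 44.5
χ² = Σ (O − E)² / E
  feathered-shank pea-comb: (405 − 400.5)² / 400.5 = 0.0506
  feathered-shank single-comb: (125 − 133.5)² / 133.5 = 0.5412
  clean-shank pea-comb: (137 − 133.5)² / 133.5 = 0.0918
  clean-shank single-comb: (45 − 44.5)² / 44.5 = 0.0056
χ² = 0.0506 + 0.5412 + 0.0918 + 0.0056 = 0.6892 ≈ 0.689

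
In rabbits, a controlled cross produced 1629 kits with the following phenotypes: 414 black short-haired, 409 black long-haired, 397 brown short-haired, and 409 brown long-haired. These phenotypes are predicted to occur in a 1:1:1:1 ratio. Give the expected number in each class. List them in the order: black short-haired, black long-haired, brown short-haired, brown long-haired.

407.25, 407.25, 407.25, 407.25

Total ratio parts = 4. Expected numbers out of 1629:
  black short-haired: 1629 × 1/4 = 407.25
  black long-haired: 1629 × 1/4 = 407.25
  brown short-haired: 1629 × 1/4 = 407.25
  brown long-haired: 1629 × 1/4 = 407.25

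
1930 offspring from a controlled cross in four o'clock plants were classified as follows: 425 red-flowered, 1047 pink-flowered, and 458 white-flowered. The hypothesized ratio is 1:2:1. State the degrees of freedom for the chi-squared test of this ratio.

2

A goodness-of-fit test with 3 phenotype classes has df = 3 − 1 = 2.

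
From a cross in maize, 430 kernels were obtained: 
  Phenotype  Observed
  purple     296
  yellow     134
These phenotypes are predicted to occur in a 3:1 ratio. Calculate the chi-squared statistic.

8.710

Total ratio parts = 4. Expected numbers out of 430:
  purple: 430 × 3/4 = 322.5
  yellow: 430 × 1/4 = 107.5
χ² = Σ (O − E)² / E
  purple: (296 − 322.5)² / 322.5 = 2.1775
  yellow: (134 − 107.5)² / 107.5 = 6.5326
χ² = 2.1775 + 6.5326 = 8.7101 ≈ 8.710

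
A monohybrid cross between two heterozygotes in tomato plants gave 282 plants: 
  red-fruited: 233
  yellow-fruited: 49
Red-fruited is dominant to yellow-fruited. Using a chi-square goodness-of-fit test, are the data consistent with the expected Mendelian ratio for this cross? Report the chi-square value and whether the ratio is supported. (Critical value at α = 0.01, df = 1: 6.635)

8.742; not consistent

For a monohybrid cross between heterozygotes with complete dominance, the expected phenotypic ratio is 3:1.
Under the 3:1 hypothesis (Σ ratio = 4, N = 282):
  red-fruited: 282 × 3/4 = 211.5
  yellow-fruited: 282 × 1/4 = 70.5
χ² = Σ (O − E)² / E
  red-fruited: (233 − 211.5)² / 211.5 = 2.1856
  yellow-fruited: (49 − 70.5)² / 70.5 = 6.5567
χ² = 2.1856 + 6.5567 = 8.7423 ≈ 8.742
Degrees of freedom = 2 − 1 = 1; critical value at α = 0.01 is 6.635.
Since 8.742 > 6.635, we reject the null hypothesis — the data do not fit the 3:1 ratio.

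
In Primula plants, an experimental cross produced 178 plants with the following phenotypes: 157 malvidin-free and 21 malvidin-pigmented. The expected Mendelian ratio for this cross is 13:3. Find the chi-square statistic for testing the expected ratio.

5.647

Expected counts for N = 178 under a 13:3 ratio (total parts = 16):
  malvidin-free: 178 × 13/16 = 144.625
  malvidin-pigmented: 178 × 3/16 = 33.375
χ² = Σ (O − E)² / E
  malvidin-free: (157 − 144.625)² / 144.625 = 1.0589
  malvidin-pigmented: (21 − 33.375)² / 33.375 = 4.5885
χ² = 1.0589 + 4.5885 = 5.6474 ≈ 5.647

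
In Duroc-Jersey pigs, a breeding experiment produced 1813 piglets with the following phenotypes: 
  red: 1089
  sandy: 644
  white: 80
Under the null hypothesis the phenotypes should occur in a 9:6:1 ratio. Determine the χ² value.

16.380

Total ratio parts = 16. Expected numbers out of 1813:
  red: 1813 × 9/16 = 1019.8125
  sandy: 1813 × 6/16 = 679.875
  white: 1813 × 1/16 = 113.3125
χ² = Σ (O − E)² / E
  red: (1089 − 1019.8125)² / 1019.8125 = 4.6939
  sandy: (644 − 679.875)² / 679.875 = 1.8930
  white: (80 − 113.3125)² / 113.3125 = 9.7935
χ² = 4.6939 + 1.8930 + 9.7935 = 16.3804 ≈ 16.380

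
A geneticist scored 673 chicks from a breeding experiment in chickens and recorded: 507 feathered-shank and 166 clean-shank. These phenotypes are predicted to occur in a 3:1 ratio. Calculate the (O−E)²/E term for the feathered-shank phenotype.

Total ratio parts = 4. Expected numbers out of 673:
  feathered-shank: 673 × 3/4 = 504.75
  clean-shank: 673 × 1/4 = 168.25
Contribution of feathered-shank: (507 − 504.75)² / 504.75 = 0.0100

0.010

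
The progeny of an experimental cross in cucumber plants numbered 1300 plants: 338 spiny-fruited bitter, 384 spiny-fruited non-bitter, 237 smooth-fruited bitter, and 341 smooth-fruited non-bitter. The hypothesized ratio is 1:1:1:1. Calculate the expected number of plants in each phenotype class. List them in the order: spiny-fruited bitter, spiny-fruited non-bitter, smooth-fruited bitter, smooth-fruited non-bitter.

Total ratio parts = 4. Expected numbers out of 1300:
  spiny-fruited bitter: 1300 × 1/4 = 325
  spiny-fruited non-bitter: 1300 × 1/4 = 325
  smooth-fruited bitter: 1300 × 1/4 = 325
  smooth-fruited non-bitter: 1300 × 1/4 = 325

325, 325, 325, 325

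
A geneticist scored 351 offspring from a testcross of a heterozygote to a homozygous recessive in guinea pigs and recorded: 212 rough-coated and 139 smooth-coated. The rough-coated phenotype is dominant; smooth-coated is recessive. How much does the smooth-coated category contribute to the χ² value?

7.591

A testcross of a heterozygote (Aa × aa) gives a 1:1 phenotypic ratio.
Under the 1:1 hypothesis (Σ ratio = 2, N = 351):
  rough-coated: 351 × 1/2 = 175.5
  smooth-coated: 351 × 1/2 = 175.5
Contribution of smooth-coated: (139 − 175.5)² / 175.5 = 7.5912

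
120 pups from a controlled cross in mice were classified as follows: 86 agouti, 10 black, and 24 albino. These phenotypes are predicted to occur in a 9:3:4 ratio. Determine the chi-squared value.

Expected counts for N = 120 under a 9:3:4 ratio (total parts = 16):
  agouti: 120 × 9/16 = 67.5
  black: 120 × 3/16 = 22.5
  albino: 120 × 4/16 = 30
χ² = Σ (O − E)² / E
  agouti: (86 − 67.5)² / 67.5 = 5.0704
  black: (10 − 22.5)² / 22.5 = 6.9444
  albino: (24 − 30)² / 30 = 1.2000
χ² = 5.0704 + 6.9444 + 1.2000 = 13.2148 ≈ 13.215

13.215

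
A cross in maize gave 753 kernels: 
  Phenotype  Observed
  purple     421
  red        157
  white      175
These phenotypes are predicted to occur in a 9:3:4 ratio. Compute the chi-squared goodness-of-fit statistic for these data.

Expected counts for N = 753 under a 9:3:4 ratio (total parts = 16):
  purple: 753 × 9/16 = 423.5625
  red: 753 × 3/16 = 141.1875
  white: 753 × 4/16 = 188.25
χ² = Σ (O − E)² / E
  purple: (421 − 423.5625)² / 423.5625 = 0.0155
  red: (157 − 141.1875)² / 141.1875 = 1.7709
  white: (175 − 188.25)² / 188.25 = 0.9326
χ² = 0.0155 + 1.7709 + 0.9326 = 2.719

2.719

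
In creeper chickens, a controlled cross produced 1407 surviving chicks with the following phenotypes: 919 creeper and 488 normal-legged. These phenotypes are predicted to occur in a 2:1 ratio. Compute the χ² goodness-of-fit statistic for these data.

Expected counts for N = 1407 under a 2:1 ratio (total parts = 3):
  creeper: 1407 × 2/3 = 938
  normal-legged: 1407 × 1/3 = 469
χ² = Σ (O − E)² / E
  creeper: (919 − 938)² / 938 = 0.3849
  normal-legged: (488 − 469)² / 469 = 0.7697
χ² = 0.3849 + 0.7697 = 1.1546 ≈ 1.155

1.155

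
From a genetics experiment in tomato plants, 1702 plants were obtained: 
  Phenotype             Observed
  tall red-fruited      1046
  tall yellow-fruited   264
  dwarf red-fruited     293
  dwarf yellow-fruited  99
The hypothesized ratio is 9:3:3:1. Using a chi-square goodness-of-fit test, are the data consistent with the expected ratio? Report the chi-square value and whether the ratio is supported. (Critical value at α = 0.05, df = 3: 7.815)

20.376; not consistent

Total ratio parts = 16. Expected numbers out of 1702:
  tall red-fruited: 1702 × 9/16 = 957.375
  tall yellow-fruited: 1702 × 3/16 = 319.125
  dwarf red-fruited: 1702 × 3/16 = 319.125
  dwarf yellow-fruited: 1702 × 1/16 = 106.375
χ² = Σ (O − E)² / E
  tall red-fruited: (1046 − 957.375)² / 957.375 = 8.2041
  tall yellow-fruited: (264 − 319.125)² / 319.125 = 9.5222
  dwarf red-fruited: (293 − 319.125)² / 319.125 = 2.1387
  dwarf yellow-fruited: (99 − 106.375)² / 106.375 = 0.5113
χ² = 8.2041 + 9.5222 + 2.1387 + 0.5113 = 20.3763 ≈ 20.376
Degrees of freedom = 4 − 1 = 3; critical value at α = 0.05 is 7.815.
Since 20.376 > 7.815, we reject the null hypothesis — the data do not fit the 9:3:3:1 ratio.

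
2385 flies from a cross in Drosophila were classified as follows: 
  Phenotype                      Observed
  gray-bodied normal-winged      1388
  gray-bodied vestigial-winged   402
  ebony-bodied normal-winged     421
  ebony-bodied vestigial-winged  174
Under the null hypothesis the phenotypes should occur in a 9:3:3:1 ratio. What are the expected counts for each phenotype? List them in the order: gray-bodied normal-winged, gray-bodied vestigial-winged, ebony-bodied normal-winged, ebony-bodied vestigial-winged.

1341.5625, 447.1875, 447.1875, 149.0625

Expected counts for N = 2385 under a 9:3:3:1 ratio (total parts = 16):
  gray-bodied normal-winged: 2385 × 9/16 = 1341.5625
  gray-bodied vestigial-winged: 2385 × 3/16 = 447.1875
  ebony-bodied normal-winged: 2385 × 3/16 = 447.1875
  ebony-bodied vestigial-winged: 2385 × 1/16 = 149.0625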